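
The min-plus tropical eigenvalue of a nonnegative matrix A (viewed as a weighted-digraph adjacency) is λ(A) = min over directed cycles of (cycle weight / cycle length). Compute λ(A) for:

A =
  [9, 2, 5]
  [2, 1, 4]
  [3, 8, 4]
λ(A) = 1

Enumerate directed cycles and compute their means (weight / length). Sample:
  cycle 0 → 0: weight = 9, length = 1, mean = 9/1 ≈ 9.000
  cycle 1 → 1: weight = 1, length = 1, mean = 1/1 ≈ 1.000
  cycle 2 → 2: weight = 4, length = 1, mean = 4/1 ≈ 4.000
  cycle 0 → 1 → 0: weight = 4, length = 2, mean = 4/2 ≈ 2.000
  cycle 0 → 2 → 0: weight = 8, length = 2, mean = 8/2 ≈ 4.000
  cycle 1 → 0 → 1: weight = 4, length = 2, mean = 4/2 ≈ 2.000
Minimum mean = 1.000, attained e.g. along the cycle 1 → 1 with weight 1 and length 1. So λ(A) = 1/1 = 1.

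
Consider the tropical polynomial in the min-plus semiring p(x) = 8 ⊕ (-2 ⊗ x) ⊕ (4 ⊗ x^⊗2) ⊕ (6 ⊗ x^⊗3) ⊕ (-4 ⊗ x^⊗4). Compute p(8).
p(8) = 6

A tropical monomial a ⊗ x^⊗i evaluates to a + i · x. Evaluating each term at x = 8:
  Term 0 contributes 8 + 0 · 8 = 8
  Term 1 contributes -2 + 1 · 8 = 6
  Term 2 contributes 4 + 2 · 8 = 20
  Term 3 contributes 6 + 3 · 8 = 30
  Term 4 contributes -4 + 4 · 8 = 28
p(8) = ⊕ of these = min[8, 6, 20, 30, 28] = 6.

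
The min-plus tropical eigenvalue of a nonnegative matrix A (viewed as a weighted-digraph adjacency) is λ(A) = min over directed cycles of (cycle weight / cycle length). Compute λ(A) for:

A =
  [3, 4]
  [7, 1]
λ(A) = 1

Enumerate directed cycles and compute their means (weight / length). Sample:
  cycle 0 → 0: weight = 3, length = 1, mean = 3/1 ≈ 3.000
  cycle 1 → 1: weight = 1, length = 1, mean = 1/1 ≈ 1.000
  cycle 0 → 1 → 0: weight = 11, length = 2, mean = 11/2 ≈ 5.500
  cycle 1 → 0 → 1: weight = 11, length = 2, mean = 11/2 ≈ 5.500
Minimum mean = 1.000, attained e.g. along the cycle 1 → 1 with weight 1 and length 1. So λ(A) = 1/1 = 1.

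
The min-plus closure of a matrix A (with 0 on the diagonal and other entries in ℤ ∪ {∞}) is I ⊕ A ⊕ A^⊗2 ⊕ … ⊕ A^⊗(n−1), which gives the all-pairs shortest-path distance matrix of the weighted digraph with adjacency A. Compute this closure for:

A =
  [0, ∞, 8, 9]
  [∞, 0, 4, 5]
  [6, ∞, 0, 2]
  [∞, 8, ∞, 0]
Closure =
  [0, 17, 8, 9]
  [10, 0, 4, 5]
  [6, 10, 0, 2]
  [18, 8, 12, 0]

This is the Floyd-Warshall all-pairs shortest-path computation. For each intermediate vertex k = 0, 1, …, 3, update dist[i][j] ← min(dist[i][j], dist[i][k] + dist[k][j]). The final matrix gives, for each (i, j), the minimum total weight of any directed path from i to j (possibly empty when i = j).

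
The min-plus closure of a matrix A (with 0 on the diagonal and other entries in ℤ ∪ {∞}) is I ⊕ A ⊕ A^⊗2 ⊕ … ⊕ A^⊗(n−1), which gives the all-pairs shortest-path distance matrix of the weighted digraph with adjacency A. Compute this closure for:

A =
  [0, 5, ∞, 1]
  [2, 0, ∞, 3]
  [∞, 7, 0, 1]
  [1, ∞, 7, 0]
Closure =
  [0, 5, 8, 1]
  [2, 0, 10, 3]
  [2, 7, 0, 1]
  [1, 6, 7, 0]

This is the Floyd-Warshall all-pairs shortest-path computation. For each intermediate vertex k = 0, 1, …, 3, update dist[i][j] ← min(dist[i][j], dist[i][k] + dist[k][j]). The final matrix gives, for each (i, j), the minimum total weight of any directed path from i to j (possibly empty when i = j).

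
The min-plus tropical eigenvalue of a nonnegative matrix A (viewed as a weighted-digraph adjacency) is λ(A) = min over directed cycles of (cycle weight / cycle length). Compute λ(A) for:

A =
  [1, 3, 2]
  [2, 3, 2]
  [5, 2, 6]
λ(A) = 1

Enumerate directed cycles and compute their means (weight / length). Sample:
  cycle 0 → 0: weight = 1, length = 1, mean = 1/1 ≈ 1.000
  cycle 1 → 1: weight = 3, length = 1, mean = 3/1 ≈ 3.000
  cycle 2 → 2: weight = 6, length = 1, mean = 6/1 ≈ 6.000
  cycle 0 → 1 → 0: weight = 5, length = 2, mean = 5/2 ≈ 2.500
  cycle 0 → 2 → 0: weight = 7, length = 2, mean = 7/2 ≈ 3.500
  cycle 1 → 0 → 1: weight = 5, length = 2, mean = 5/2 ≈ 2.500
Minimum mean = 1.000, attained e.g. along the cycle 0 → 0 with weight 1 and length 1. So λ(A) = 1/1 = 1.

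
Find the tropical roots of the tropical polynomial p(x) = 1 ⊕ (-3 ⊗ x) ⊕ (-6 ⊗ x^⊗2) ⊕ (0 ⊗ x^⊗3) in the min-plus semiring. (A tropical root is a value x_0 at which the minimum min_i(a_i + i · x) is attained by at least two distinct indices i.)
Roots: {-6, 3, 4}

Each tropical root is a break point of the lower envelope of the lines y = a_i + i · x (there are 4 lines, with slopes 0, 1, ..., 3). Only the lines that attain the minimum somewhere contribute to roots; other lines are dominated. Here the surviving (envelope) indices are i = 3, i = 2, i = 1, i = 0.
Intersections between consecutive envelope lines give the roots: for adjacent envelope indices i < j the intersection is x = (a_i − a_j) / (j − i). Reading off the sorted break points: {-6, 3, 4}.
Verification: at each break x_0, at least two indices attain the minimum of min_i(a_i + i · x_0).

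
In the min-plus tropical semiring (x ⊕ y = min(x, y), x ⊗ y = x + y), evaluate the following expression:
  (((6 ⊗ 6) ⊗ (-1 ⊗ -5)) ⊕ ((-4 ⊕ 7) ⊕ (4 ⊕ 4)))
(((6 ⊗ 6) ⊗ (-1 ⊗ -5)) ⊕ ((-4 ⊕ 7) ⊕ (4 ⊕ 4))) = -4

Expand innermost to outermost. Recall ⊕ takes the minimum of its arguments and ⊗ takes their sum. Working out the expression (((6 ⊗ 6) ⊗ (-1 ⊗ -5)) ⊕ ((-4 ⊕ 7) ⊕ (4 ⊕ 4))) gives -4.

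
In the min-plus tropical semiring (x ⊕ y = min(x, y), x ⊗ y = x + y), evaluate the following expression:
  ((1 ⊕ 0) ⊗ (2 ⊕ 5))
((1 ⊕ 0) ⊗ (2 ⊕ 5)) = 2

Expand innermost to outermost. Recall ⊕ takes the minimum of its arguments and ⊗ takes their sum. Working out the expression ((1 ⊕ 0) ⊗ (2 ⊕ 5)) gives 2.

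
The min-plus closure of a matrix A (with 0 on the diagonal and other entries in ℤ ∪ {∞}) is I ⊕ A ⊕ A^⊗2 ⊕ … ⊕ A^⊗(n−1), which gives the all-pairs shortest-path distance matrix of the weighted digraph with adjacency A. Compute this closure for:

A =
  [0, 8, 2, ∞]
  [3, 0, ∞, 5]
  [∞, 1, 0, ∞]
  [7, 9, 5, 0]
Closure =
  [0, 3, 2, 8]
  [3, 0, 5, 5]
  [4, 1, 0, 6]
  [7, 6, 5, 0]

This is the Floyd-Warshall all-pairs shortest-path computation. For each intermediate vertex k = 0, 1, …, 3, update dist[i][j] ← min(dist[i][j], dist[i][k] + dist[k][j]). The final matrix gives, for each (i, j), the minimum total weight of any directed path from i to j (possibly empty when i = j).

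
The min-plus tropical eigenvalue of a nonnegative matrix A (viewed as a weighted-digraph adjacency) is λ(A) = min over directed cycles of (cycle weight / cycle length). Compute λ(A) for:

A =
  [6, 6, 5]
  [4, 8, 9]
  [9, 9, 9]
λ(A) = 5

Enumerate directed cycles and compute their means (weight / length). Sample:
  cycle 0 → 0: weight = 6, length = 1, mean = 6/1 ≈ 6.000
  cycle 1 → 1: weight = 8, length = 1, mean = 8/1 ≈ 8.000
  cycle 2 → 2: weight = 9, length = 1, mean = 9/1 ≈ 9.000
  cycle 0 → 1 → 0: weight = 10, length = 2, mean = 10/2 ≈ 5.000
  cycle 0 → 2 → 0: weight = 14, length = 2, mean = 14/2 ≈ 7.000
  cycle 1 → 0 → 1: weight = 10, length = 2, mean = 10/2 ≈ 5.000
Minimum mean = 5.000, attained e.g. along the cycle 0 → 1 → 0 with weight 10 and length 2. So λ(A) = 10/2 = 5.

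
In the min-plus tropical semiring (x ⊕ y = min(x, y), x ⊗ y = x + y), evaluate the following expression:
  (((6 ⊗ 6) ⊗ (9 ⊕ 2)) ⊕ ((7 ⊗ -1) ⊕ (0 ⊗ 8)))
(((6 ⊗ 6) ⊗ (9 ⊕ 2)) ⊕ ((7 ⊗ -1) ⊕ (0 ⊗ 8))) = 6

Expand innermost to outermost. Recall ⊕ takes the minimum of its arguments and ⊗ takes their sum. Working out the expression (((6 ⊗ 6) ⊗ (9 ⊕ 2)) ⊕ ((7 ⊗ -1) ⊕ (0 ⊗ 8))) gives 6.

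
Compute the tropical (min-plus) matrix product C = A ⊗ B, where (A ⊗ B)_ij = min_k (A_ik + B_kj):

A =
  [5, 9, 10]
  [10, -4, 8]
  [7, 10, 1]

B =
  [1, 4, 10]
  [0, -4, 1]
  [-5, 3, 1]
A ⊗ B =
  [5, 5, 10]
  [-4, -8, -3]
  [-4, 4, 2]

Apply the min-plus product entry-by-entry:
  C[0][0] = min over k of (A[0][0] + B[0][0] = 5 + 1 = 6, A[0][1] + B[1][0] = 9 + 0 = 9, A[0][2] + B[2][0] = 10 + -5 = 5) = 5 (attained at k = 2)
  C[0][1] = min over k of (A[0][0] + B[0][1] = 5 + 4 = 9, A[0][1] + B[1][1] = 9 + -4 = 5, A[0][2] + B[2][1] = 10 + 3 = 13) = 5 (attained at k = 1)
  C[0][2] = min over k of (A[0][0] + B[0][2] = 5 + 10 = 15, A[0][1] + B[1][2] = 9 + 1 = 10, A[0][2] + B[2][2] = 10 + 1 = 11) = 10 (attained at k = 1)
  C[1][0] = min over k of (A[1][0] + B[0][0] = 10 + 1 = 11, A[1][1] + B[1][0] = -4 + 0 = -4, A[1][2] + B[2][0] = 8 + -5 = 3) = -4 (attained at k = 1)
  C[1][1] = min over k of (A[1][0] + B[0][1] = 10 + 4 = 14, A[1][1] + B[1][1] = -4 + -4 = -8, A[1][2] + B[2][1] = 8 + 3 = 11) = -8 (attained at k = 1)
  C[1][2] = min over k of (A[1][0] + B[0][2] = 10 + 10 = 20, A[1][1] + B[1][2] = -4 + 1 = -3, A[1][2] + B[2][2] = 8 + 1 = 9) = -3 (attained at k = 1)
  C[2][0] = min over k of (A[2][0] + B[0][0] = 7 + 1 = 8, A[2][1] + B[1][0] = 10 + 0 = 10, A[2][2] + B[2][0] = 1 + -5 = -4) = -4 (attained at k = 2)
  C[2][1] = min over k of (A[2][0] + B[0][1] = 7 + 4 = 11, A[2][1] + B[1][1] = 10 + -4 = 6, A[2][2] + B[2][1] = 1 + 3 = 4) = 4 (attained at k = 2)
  C[2][2] = min over k of (A[2][0] + B[0][2] = 7 + 10 = 17, A[2][1] + B[1][2] = 10 + 1 = 11, A[2][2] + B[2][2] = 1 + 1 = 2) = 2 (attained at k = 2)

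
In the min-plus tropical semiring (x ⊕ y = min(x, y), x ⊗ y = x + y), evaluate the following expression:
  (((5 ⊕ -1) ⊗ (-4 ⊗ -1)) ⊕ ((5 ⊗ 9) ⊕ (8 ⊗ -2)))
(((5 ⊕ -1) ⊗ (-4 ⊗ -1)) ⊕ ((5 ⊗ 9) ⊕ (8 ⊗ -2))) = -6

Expand innermost to outermost. Recall ⊕ takes the minimum of its arguments and ⊗ takes their sum. Working out the expression (((5 ⊕ -1) ⊗ (-4 ⊗ -1)) ⊕ ((5 ⊗ 9) ⊕ (8 ⊗ -2))) gives -6.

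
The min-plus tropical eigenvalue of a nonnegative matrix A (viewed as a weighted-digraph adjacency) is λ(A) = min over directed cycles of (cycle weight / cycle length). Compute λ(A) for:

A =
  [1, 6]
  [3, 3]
λ(A) = 1

Enumerate directed cycles and compute their means (weight / length). Sample:
  cycle 0 → 0: weight = 1, length = 1, mean = 1/1 ≈ 1.000
  cycle 1 → 1: weight = 3, length = 1, mean = 3/1 ≈ 3.000
  cycle 0 → 1 → 0: weight = 9, length = 2, mean = 9/2 ≈ 4.500
  cycle 1 → 0 → 1: weight = 9, length = 2, mean = 9/2 ≈ 4.500
Minimum mean = 1.000, attained e.g. along the cycle 0 → 0 with weight 1 and length 1. So λ(A) = 1/1 = 1.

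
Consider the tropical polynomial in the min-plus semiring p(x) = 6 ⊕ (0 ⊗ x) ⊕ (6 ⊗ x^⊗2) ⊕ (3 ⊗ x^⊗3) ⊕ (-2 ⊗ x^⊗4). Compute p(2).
p(2) = 2

A tropical monomial a ⊗ x^⊗i evaluates to a + i · x. Evaluating each term at x = 2:
  Term 0 contributes 6 + 0 · 2 = 6
  Term 1 contributes 0 + 1 · 2 = 2
  Term 2 contributes 6 + 2 · 2 = 10
  Term 3 contributes 3 + 3 · 2 = 9
  Term 4 contributes -2 + 4 · 2 = 6
p(2) = ⊕ of these = min[6, 2, 10, 9, 6] = 2.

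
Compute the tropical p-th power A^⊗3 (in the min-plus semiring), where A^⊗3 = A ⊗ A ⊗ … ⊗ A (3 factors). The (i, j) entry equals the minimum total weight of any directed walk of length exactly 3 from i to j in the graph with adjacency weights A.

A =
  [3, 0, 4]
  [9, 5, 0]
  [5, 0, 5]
A^⊗3 =
  [5, 0, 3]
  [8, 5, 0]
  [5, 0, 5]

Each entry (A^⊗3)_ij equals the minimum over all length-3 walks i = v_0 → v_1 → … → v_3 = j of Σ_t A[v_t][v_{t+1}]. For example, for (i, j) = (0, 2) we minimise over 9 possible intermediate vertex sequences; the minimum is 3, attained along the walk 0 → 0 → 1 → 2.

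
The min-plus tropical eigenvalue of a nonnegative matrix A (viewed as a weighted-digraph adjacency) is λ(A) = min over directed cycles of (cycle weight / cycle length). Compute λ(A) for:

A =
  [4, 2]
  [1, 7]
λ(A) = 3/2

Enumerate directed cycles and compute their means (weight / length). Sample:
  cycle 0 → 0: weight = 4, length = 1, mean = 4/1 ≈ 4.000
  cycle 1 → 1: weight = 7, length = 1, mean = 7/1 ≈ 7.000
  cycle 0 → 1 → 0: weight = 3, length = 2, mean = 3/2 ≈ 1.500
  cycle 1 → 0 → 1: weight = 3, length = 2, mean = 3/2 ≈ 1.500
Minimum mean = 1.500, attained e.g. along the cycle 0 → 1 → 0 with weight 3 and length 2. So λ(A) = 3/2 = 3/2.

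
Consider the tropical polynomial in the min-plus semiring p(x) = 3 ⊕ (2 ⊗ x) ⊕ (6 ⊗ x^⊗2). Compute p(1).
p(1) = 3

A tropical monomial a ⊗ x^⊗i evaluates to a + i · x. Evaluating each term at x = 1:
  Term 0 contributes 3 + 0 · 1 = 3
  Term 1 contributes 2 + 1 · 1 = 3
  Term 2 contributes 6 + 2 · 1 = 8
p(1) = ⊕ of these = min[3, 3, 8] = 3.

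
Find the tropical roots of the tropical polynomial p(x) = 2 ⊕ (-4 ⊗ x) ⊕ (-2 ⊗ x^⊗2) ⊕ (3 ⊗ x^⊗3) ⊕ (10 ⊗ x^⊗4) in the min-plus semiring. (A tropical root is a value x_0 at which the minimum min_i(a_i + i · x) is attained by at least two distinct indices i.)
Roots: {-7, -5, -2, 6}

Each tropical root is a break point of the lower envelope of the lines y = a_i + i · x (there are 5 lines, with slopes 0, 1, ..., 4). Only the lines that attain the minimum somewhere contribute to roots; other lines are dominated. Here the surviving (envelope) indices are i = 4, i = 3, i = 2, i = 1, i = 0.
Intersections between consecutive envelope lines give the roots: for adjacent envelope indices i < j the intersection is x = (a_i − a_j) / (j − i). Reading off the sorted break points: {-7, -5, -2, 6}.
Verification: at each break x_0, at least two indices attain the minimum of min_i(a_i + i · x_0).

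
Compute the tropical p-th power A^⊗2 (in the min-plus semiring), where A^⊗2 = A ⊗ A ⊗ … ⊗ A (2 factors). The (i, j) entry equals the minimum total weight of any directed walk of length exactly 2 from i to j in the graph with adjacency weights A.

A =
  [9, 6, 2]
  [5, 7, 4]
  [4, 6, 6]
A^⊗2 =
  [6, 8, 8]
  [8, 10, 7]
  [10, 10, 6]

Each entry (A^⊗2)_ij equals the minimum over all length-2 walks i = v_0 → v_1 → … → v_2 = j of Σ_t A[v_t][v_{t+1}]. For example, for (i, j) = (0, 2) we minimise over 3 possible intermediate vertex sequences; the minimum is 8, attained along the walk 0 → 2 → 2.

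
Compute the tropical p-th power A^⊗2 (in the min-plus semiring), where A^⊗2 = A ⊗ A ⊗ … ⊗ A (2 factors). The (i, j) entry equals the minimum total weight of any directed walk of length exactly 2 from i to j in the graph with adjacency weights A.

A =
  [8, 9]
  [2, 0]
A^⊗2 =
  [11, 9]
  [2, 0]

Each entry (A^⊗2)_ij equals the minimum over all length-2 walks i = v_0 → v_1 → … → v_2 = j of Σ_t A[v_t][v_{t+1}]. For example, for (i, j) = (0, 1) we minimise over 2 possible intermediate vertex sequences; the minimum is 9, attained along the walk 0 → 1 → 1.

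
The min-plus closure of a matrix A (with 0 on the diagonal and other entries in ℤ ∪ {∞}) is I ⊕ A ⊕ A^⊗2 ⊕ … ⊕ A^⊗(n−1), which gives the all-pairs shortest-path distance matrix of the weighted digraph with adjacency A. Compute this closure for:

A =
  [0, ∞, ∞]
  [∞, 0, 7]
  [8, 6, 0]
Closure =
  [0, ∞, ∞]
  [15, 0, 7]
  [8, 6, 0]

This is the Floyd-Warshall all-pairs shortest-path computation. For each intermediate vertex k = 0, 1, …, 2, update dist[i][j] ← min(dist[i][j], dist[i][k] + dist[k][j]). The final matrix gives, for each (i, j), the minimum total weight of any directed path from i to j (possibly empty when i = j).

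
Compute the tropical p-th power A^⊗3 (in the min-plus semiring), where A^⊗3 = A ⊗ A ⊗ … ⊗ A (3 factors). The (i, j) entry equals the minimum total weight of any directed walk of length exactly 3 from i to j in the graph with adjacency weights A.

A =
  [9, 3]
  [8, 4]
A^⊗3 =
  [15, 11]
  [16, 12]

Each entry (A^⊗3)_ij equals the minimum over all length-3 walks i = v_0 → v_1 → … → v_3 = j of Σ_t A[v_t][v_{t+1}]. For example, for (i, j) = (0, 1) we minimise over 4 possible intermediate vertex sequences; the minimum is 11, attained along the walk 0 → 1 → 1 → 1.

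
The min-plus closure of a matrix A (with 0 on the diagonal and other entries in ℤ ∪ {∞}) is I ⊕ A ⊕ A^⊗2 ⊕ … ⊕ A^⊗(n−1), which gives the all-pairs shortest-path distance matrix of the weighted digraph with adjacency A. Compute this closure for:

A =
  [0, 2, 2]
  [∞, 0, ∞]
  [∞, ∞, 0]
Closure =
  [0, 2, 2]
  [∞, 0, ∞]
  [∞, ∞, 0]

This is the Floyd-Warshall all-pairs shortest-path computation. For each intermediate vertex k = 0, 1, …, 2, update dist[i][j] ← min(dist[i][j], dist[i][k] + dist[k][j]). The final matrix gives, for each (i, j), the minimum total weight of any directed path from i to j (possibly empty when i = j).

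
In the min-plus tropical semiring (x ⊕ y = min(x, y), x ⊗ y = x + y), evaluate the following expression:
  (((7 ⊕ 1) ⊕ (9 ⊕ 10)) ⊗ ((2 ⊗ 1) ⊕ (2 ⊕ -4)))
(((7 ⊕ 1) ⊕ (9 ⊕ 10)) ⊗ ((2 ⊗ 1) ⊕ (2 ⊕ -4))) = -3

Expand innermost to outermost. Recall ⊕ takes the minimum of its arguments and ⊗ takes their sum. Working out the expression (((7 ⊕ 1) ⊕ (9 ⊕ 10)) ⊗ ((2 ⊗ 1) ⊕ (2 ⊕ -4))) gives -3.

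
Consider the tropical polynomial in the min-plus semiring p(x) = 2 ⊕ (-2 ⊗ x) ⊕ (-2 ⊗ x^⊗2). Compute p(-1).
p(-1) = -4

A tropical monomial a ⊗ x^⊗i evaluates to a + i · x. Evaluating each term at x = -1:
  Term 0 contributes 2 + 0 · -1 = 2
  Term 1 contributes -2 + 1 · -1 = -3
  Term 2 contributes -2 + 2 · -1 = -4
p(-1) = ⊕ of these = min[2, -3, -4] = -4.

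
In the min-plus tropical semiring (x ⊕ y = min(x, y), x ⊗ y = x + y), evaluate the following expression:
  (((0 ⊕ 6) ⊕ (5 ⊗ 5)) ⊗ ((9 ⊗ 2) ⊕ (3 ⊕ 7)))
(((0 ⊕ 6) ⊕ (5 ⊗ 5)) ⊗ ((9 ⊗ 2) ⊕ (3 ⊕ 7))) = 3

Expand innermost to outermost. Recall ⊕ takes the minimum of its arguments and ⊗ takes their sum. Working out the expression (((0 ⊕ 6) ⊕ (5 ⊗ 5)) ⊗ ((9 ⊗ 2) ⊕ (3 ⊕ 7))) gives 3.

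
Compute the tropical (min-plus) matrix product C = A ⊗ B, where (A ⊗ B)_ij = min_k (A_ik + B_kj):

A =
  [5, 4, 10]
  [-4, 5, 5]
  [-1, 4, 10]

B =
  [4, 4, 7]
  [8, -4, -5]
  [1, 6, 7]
A ⊗ B =
  [9, 0, -1]
  [0, 0, 0]
  [3, 0, -1]

Apply the min-plus product entry-by-entry:
  C[0][0] = min over k of (A[0][0] + B[0][0] = 5 + 4 = 9, A[0][1] + B[1][0] = 4 + 8 = 12, A[0][2] + B[2][0] = 10 + 1 = 11) = 9 (attained at k = 0)
  C[0][1] = min over k of (A[0][0] + B[0][1] = 5 + 4 = 9, A[0][1] + B[1][1] = 4 + -4 = 0, A[0][2] + B[2][1] = 10 + 6 = 16) = 0 (attained at k = 1)
  C[0][2] = min over k of (A[0][0] + B[0][2] = 5 + 7 = 12, A[0][1] + B[1][2] = 4 + -5 = -1, A[0][2] + B[2][2] = 10 + 7 = 17) = -1 (attained at k = 1)
  C[1][0] = min over k of (A[1][0] + B[0][0] = -4 + 4 = 0, A[1][1] + B[1][0] = 5 + 8 = 13, A[1][2] + B[2][0] = 5 + 1 = 6) = 0 (attained at k = 0)
  C[1][1] = min over k of (A[1][0] + B[0][1] = -4 + 4 = 0, A[1][1] + B[1][1] = 5 + -4 = 1, A[1][2] + B[2][1] = 5 + 6 = 11) = 0 (attained at k = 0)
  C[1][2] = min over k of (A[1][0] + B[0][2] = -4 + 7 = 3, A[1][1] + B[1][2] = 5 + -5 = 0, A[1][2] + B[2][2] = 5 + 7 = 12) = 0 (attained at k = 1)
  C[2][0] = min over k of (A[2][0] + B[0][0] = -1 + 4 = 3, A[2][1] + B[1][0] = 4 + 8 = 12, A[2][2] + B[2][0] = 10 + 1 = 11) = 3 (attained at k = 0)
  C[2][1] = min over k of (A[2][0] + B[0][1] = -1 + 4 = 3, A[2][1] + B[1][1] = 4 + -4 = 0, A[2][2] + B[2][1] = 10 + 6 = 16) = 0 (attained at k = 1)
  C[2][2] = min over k of (A[2][0] + B[0][2] = -1 + 7 = 6, A[2][1] + B[1][2] = 4 + -5 = -1, A[2][2] + B[2][2] = 10 + 7 = 17) = -1 (attained at k = 1)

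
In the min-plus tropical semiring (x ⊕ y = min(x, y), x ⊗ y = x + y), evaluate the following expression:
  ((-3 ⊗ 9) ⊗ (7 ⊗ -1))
((-3 ⊗ 9) ⊗ (7 ⊗ -1)) = 12

Expand innermost to outermost. Recall ⊕ takes the minimum of its arguments and ⊗ takes their sum. Working out the expression ((-3 ⊗ 9) ⊗ (7 ⊗ -1)) gives 12.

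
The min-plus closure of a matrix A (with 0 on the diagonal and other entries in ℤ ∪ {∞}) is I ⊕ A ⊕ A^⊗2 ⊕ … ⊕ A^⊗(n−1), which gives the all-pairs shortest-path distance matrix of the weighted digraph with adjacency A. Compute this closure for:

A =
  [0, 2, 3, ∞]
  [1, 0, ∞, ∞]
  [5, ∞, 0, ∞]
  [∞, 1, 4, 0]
Closure =
  [0, 2, 3, ∞]
  [1, 0, 4, ∞]
  [5, 7, 0, ∞]
  [2, 1, 4, 0]

This is the Floyd-Warshall all-pairs shortest-path computation. For each intermediate vertex k = 0, 1, …, 3, update dist[i][j] ← min(dist[i][j], dist[i][k] + dist[k][j]). The final matrix gives, for each (i, j), the minimum total weight of any directed path from i to j (possibly empty when i = j).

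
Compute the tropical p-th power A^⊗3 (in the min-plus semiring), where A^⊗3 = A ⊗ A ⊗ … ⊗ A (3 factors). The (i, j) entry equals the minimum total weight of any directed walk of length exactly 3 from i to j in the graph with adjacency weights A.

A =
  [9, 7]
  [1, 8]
A^⊗3 =
  [16, 15]
  [9, 16]

Each entry (A^⊗3)_ij equals the minimum over all length-3 walks i = v_0 → v_1 → … → v_3 = j of Σ_t A[v_t][v_{t+1}]. For example, for (i, j) = (0, 1) we minimise over 4 possible intermediate vertex sequences; the minimum is 15, attained along the walk 0 → 1 → 0 → 1.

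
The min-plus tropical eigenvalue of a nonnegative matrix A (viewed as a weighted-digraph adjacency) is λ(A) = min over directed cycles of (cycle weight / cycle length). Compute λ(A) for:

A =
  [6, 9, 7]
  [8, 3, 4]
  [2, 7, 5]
λ(A) = 3

Enumerate directed cycles and compute their means (weight / length). Sample:
  cycle 0 → 0: weight = 6, length = 1, mean = 6/1 ≈ 6.000
  cycle 1 → 1: weight = 3, length = 1, mean = 3/1 ≈ 3.000
  cycle 2 → 2: weight = 5, length = 1, mean = 5/1 ≈ 5.000
  cycle 0 → 1 → 0: weight = 17, length = 2, mean = 17/2 ≈ 8.500
  cycle 0 → 2 → 0: weight = 9, length = 2, mean = 9/2 ≈ 4.500
  cycle 1 → 0 → 1: weight = 17, length = 2, mean = 17/2 ≈ 8.500
Minimum mean = 3.000, attained e.g. along the cycle 1 → 1 with weight 3 and length 1. So λ(A) = 3/1 = 3.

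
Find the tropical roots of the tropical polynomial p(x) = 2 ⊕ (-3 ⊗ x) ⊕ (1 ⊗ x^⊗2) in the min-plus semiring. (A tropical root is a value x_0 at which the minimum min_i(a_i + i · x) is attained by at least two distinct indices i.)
Roots: {-4, 5}

Each tropical root is a break point of the lower envelope of the lines y = a_i + i · x (there are 3 lines, with slopes 0, 1, ..., 2). Only the lines that attain the minimum somewhere contribute to roots; other lines are dominated. Here the surviving (envelope) indices are i = 2, i = 1, i = 0.
Intersections between consecutive envelope lines give the roots: for adjacent envelope indices i < j the intersection is x = (a_i − a_j) / (j − i). Reading off the sorted break points: {-4, 5}.
Verification: at each break x_0, at least two indices attain the minimum of min_i(a_i + i · x_0).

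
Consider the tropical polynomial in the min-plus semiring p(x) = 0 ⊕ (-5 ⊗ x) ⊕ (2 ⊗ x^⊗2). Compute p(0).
p(0) = -5

A tropical monomial a ⊗ x^⊗i evaluates to a + i · x. Evaluating each term at x = 0:
  Term 0 contributes 0 + 0 · 0 = 0
  Term 1 contributes -5 + 1 · 0 = -5
  Term 2 contributes 2 + 2 · 0 = 2
p(0) = ⊕ of these = min[0, -5, 2] = -5.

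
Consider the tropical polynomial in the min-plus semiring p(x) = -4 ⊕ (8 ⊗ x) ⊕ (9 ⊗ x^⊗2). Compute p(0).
p(0) = -4

A tropical monomial a ⊗ x^⊗i evaluates to a + i · x. Evaluating each term at x = 0:
  Term 0 contributes -4 + 0 · 0 = -4
  Term 1 contributes 8 + 1 · 0 = 8
  Term 2 contributes 9 + 2 · 0 = 9
p(0) = ⊕ of these = min[-4, 8, 9] = -4.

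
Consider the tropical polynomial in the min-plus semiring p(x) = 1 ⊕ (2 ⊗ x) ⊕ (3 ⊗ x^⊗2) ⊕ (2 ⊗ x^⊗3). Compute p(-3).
p(-3) = -7

A tropical monomial a ⊗ x^⊗i evaluates to a + i · x. Evaluating each term at x = -3:
  Term 0 contributes 1 + 0 · -3 = 1
  Term 1 contributes 2 + 1 · -3 = -1
  Term 2 contributes 3 + 2 · -3 = -3
  Term 3 contributes 2 + 3 · -3 = -7
p(-3) = ⊕ of these = min[1, -1, -3, -7] = -7.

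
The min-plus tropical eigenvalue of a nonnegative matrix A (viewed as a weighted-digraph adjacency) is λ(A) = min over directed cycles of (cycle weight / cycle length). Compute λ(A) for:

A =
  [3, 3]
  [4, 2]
λ(A) = 2

Enumerate directed cycles and compute their means (weight / length). Sample:
  cycle 0 → 0: weight = 3, length = 1, mean = 3/1 ≈ 3.000
  cycle 1 → 1: weight = 2, length = 1, mean = 2/1 ≈ 2.000
  cycle 0 → 1 → 0: weight = 7, length = 2, mean = 7/2 ≈ 3.500
  cycle 1 → 0 → 1: weight = 7, length = 2, mean = 7/2 ≈ 3.500
Minimum mean = 2.000, attained e.g. along the cycle 1 → 1 with weight 2 and length 1. So λ(A) = 2/1 = 2.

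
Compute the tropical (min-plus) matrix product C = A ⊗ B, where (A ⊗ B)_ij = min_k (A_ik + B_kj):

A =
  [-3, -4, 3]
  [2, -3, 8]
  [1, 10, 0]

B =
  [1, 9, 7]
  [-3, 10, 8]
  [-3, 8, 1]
A ⊗ B =
  [-7, 6, 4]
  [-6, 7, 5]
  [-3, 8, 1]

Apply the min-plus product entry-by-entry:
  C[0][0] = min over k of (A[0][0] + B[0][0] = -3 + 1 = -2, A[0][1] + B[1][0] = -4 + -3 = -7, A[0][2] + B[2][0] = 3 + -3 = 0) = -7 (attained at k = 1)
  C[0][1] = min over k of (A[0][0] + B[0][1] = -3 + 9 = 6, A[0][1] + B[1][1] = -4 + 10 = 6, A[0][2] + B[2][1] = 3 + 8 = 11) = 6 (attained at k = 0)
  C[0][2] = min over k of (A[0][0] + B[0][2] = -3 + 7 = 4, A[0][1] + B[1][2] = -4 + 8 = 4, A[0][2] + B[2][2] = 3 + 1 = 4) = 4 (attained at k = 0)
  C[1][0] = min over k of (A[1][0] + B[0][0] = 2 + 1 = 3, A[1][1] + B[1][0] = -3 + -3 = -6, A[1][2] + B[2][0] = 8 + -3 = 5) = -6 (attained at k = 1)
  C[1][1] = min over k of (A[1][0] + B[0][1] = 2 + 9 = 11, A[1][1] + B[1][1] = -3 + 10 = 7, A[1][2] + B[2][1] = 8 + 8 = 16) = 7 (attained at k = 1)
  C[1][2] = min over k of (A[1][0] + B[0][2] = 2 + 7 = 9, A[1][1] + B[1][2] = -3 + 8 = 5, A[1][2] + B[2][2] = 8 + 1 = 9) = 5 (attained at k = 1)
  C[2][0] = min over k of (A[2][0] + B[0][0] = 1 + 1 = 2, A[2][1] + B[1][0] = 10 + -3 = 7, A[2][2] + B[2][0] = 0 + -3 = -3) = -3 (attained at k = 2)
  C[2][1] = min over k of (A[2][0] + B[0][1] = 1 + 9 = 10, A[2][1] + B[1][1] = 10 + 10 = 20, A[2][2] + B[2][1] = 0 + 8 = 8) = 8 (attained at k = 2)
  C[2][2] = min over k of (A[2][0] + B[0][2] = 1 + 7 = 8, A[2][1] + B[1][2] = 10 + 8 = 18, A[2][2] + B[2][2] = 0 + 1 = 1) = 1 (attained at k = 2)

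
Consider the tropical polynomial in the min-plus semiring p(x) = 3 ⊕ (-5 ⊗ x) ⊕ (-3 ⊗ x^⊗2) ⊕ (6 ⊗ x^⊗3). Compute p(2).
p(2) = -3

A tropical monomial a ⊗ x^⊗i evaluates to a + i · x. Evaluating each term at x = 2:
  Term 0 contributes 3 + 0 · 2 = 3
  Term 1 contributes -5 + 1 · 2 = -3
  Term 2 contributes -3 + 2 · 2 = 1
  Term 3 contributes 6 + 3 · 2 = 12
p(2) = ⊕ of these = min[3, -3, 1, 12] = -3.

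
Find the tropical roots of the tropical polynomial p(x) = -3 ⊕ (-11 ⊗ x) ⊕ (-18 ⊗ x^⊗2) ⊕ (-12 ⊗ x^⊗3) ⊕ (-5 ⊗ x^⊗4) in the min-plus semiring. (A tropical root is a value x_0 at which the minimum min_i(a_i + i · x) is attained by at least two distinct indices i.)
Roots: {-7, -6, 7, 8}

Each tropical root is a break point of the lower envelope of the lines y = a_i + i · x (there are 5 lines, with slopes 0, 1, ..., 4). Only the lines that attain the minimum somewhere contribute to roots; other lines are dominated. Here the surviving (envelope) indices are i = 4, i = 3, i = 2, i = 1, i = 0.
Intersections between consecutive envelope lines give the roots: for adjacent envelope indices i < j the intersection is x = (a_i − a_j) / (j − i). Reading off the sorted break points: {-7, -6, 7, 8}.
Verification: at each break x_0, at least two indices attain the minimum of min_i(a_i + i · x_0).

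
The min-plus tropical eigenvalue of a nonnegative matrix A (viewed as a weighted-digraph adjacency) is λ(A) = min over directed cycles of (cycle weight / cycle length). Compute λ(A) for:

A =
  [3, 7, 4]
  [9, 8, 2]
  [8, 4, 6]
λ(A) = 3

Enumerate directed cycles and compute their means (weight / length). Sample:
  cycle 0 → 0: weight = 3, length = 1, mean = 3/1 ≈ 3.000
  cycle 1 → 1: weight = 8, length = 1, mean = 8/1 ≈ 8.000
  cycle 2 → 2: weight = 6, length = 1, mean = 6/1 ≈ 6.000
  cycle 0 → 1 → 0: weight = 16, length = 2, mean = 16/2 ≈ 8.000
  cycle 0 → 2 → 0: weight = 12, length = 2, mean = 12/2 ≈ 6.000
  cycle 1 → 0 → 1: weight = 16, length = 2, mean = 16/2 ≈ 8.000
Minimum mean = 3.000, attained e.g. along the cycle 0 → 0 with weight 3 and length 1. So λ(A) = 3/1 = 3.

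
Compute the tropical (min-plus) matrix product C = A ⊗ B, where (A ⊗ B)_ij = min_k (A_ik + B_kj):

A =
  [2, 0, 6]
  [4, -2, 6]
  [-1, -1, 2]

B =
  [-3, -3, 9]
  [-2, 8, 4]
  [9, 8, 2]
A ⊗ B =
  [-2, -1, 4]
  [-4, 1, 2]
  [-4, -4, 3]

Apply the min-plus product entry-by-entry:
  C[0][0] = min over k of (A[0][0] + B[0][0] = 2 + -3 = -1, A[0][1] + B[1][0] = 0 + -2 = -2, A[0][2] + B[2][0] = 6 + 9 = 15) = -2 (attained at k = 1)
  C[0][1] = min over k of (A[0][0] + B[0][1] = 2 + -3 = -1, A[0][1] + B[1][1] = 0 + 8 = 8, A[0][2] + B[2][1] = 6 + 8 = 14) = -1 (attained at k = 0)
  C[0][2] = min over k of (A[0][0] + B[0][2] = 2 + 9 = 11, A[0][1] + B[1][2] = 0 + 4 = 4, A[0][2] + B[2][2] = 6 + 2 = 8) = 4 (attained at k = 1)
  C[1][0] = min over k of (A[1][0] + B[0][0] = 4 + -3 = 1, A[1][1] + B[1][0] = -2 + -2 = -4, A[1][2] + B[2][0] = 6 + 9 = 15) = -4 (attained at k = 1)
  C[1][1] = min over k of (A[1][0] + B[0][1] = 4 + -3 = 1, A[1][1] + B[1][1] = -2 + 8 = 6, A[1][2] + B[2][1] = 6 + 8 = 14) = 1 (attained at k = 0)
  C[1][2] = min over k of (A[1][0] + B[0][2] = 4 + 9 = 13, A[1][1] + B[1][2] = -2 + 4 = 2, A[1][2] + B[2][2] = 6 + 2 = 8) = 2 (attained at k = 1)
  C[2][0] = min over k of (A[2][0] + B[0][0] = -1 + -3 = -4, A[2][1] + B[1][0] = -1 + -2 = -3, A[2][2] + B[2][0] = 2 + 9 = 11) = -4 (attained at k = 0)
  C[2][1] = min over k of (A[2][0] + B[0][1] = -1 + -3 = -4, A[2][1] + B[1][1] = -1 + 8 = 7, A[2][2] + B[2][1] = 2 + 8 = 10) = -4 (attained at k = 0)
  C[2][2] = min over k of (A[2][0] + B[0][2] = -1 + 9 = 8, A[2][1] + B[1][2] = -1 + 4 = 3, A[2][2] + B[2][2] = 2 + 2 = 4) = 3 (attained at k = 1)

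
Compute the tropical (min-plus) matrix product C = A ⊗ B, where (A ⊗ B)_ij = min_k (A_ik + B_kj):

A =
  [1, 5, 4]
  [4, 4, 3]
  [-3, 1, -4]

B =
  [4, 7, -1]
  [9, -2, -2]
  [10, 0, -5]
A ⊗ B =
  [5, 3, -1]
  [8, 2, -2]
  [1, -4, -9]

Apply the min-plus product entry-by-entry:
  C[0][0] = min over k of (A[0][0] + B[0][0] = 1 + 4 = 5, A[0][1] + B[1][0] = 5 + 9 = 14, A[0][2] + B[2][0] = 4 + 10 = 14) = 5 (attained at k = 0)
  C[0][1] = min over k of (A[0][0] + B[0][1] = 1 + 7 = 8, A[0][1] + B[1][1] = 5 + -2 = 3, A[0][2] + B[2][1] = 4 + 0 = 4) = 3 (attained at k = 1)
  C[0][2] = min over k of (A[0][0] + B[0][2] = 1 + -1 = 0, A[0][1] + B[1][2] = 5 + -2 = 3, A[0][2] + B[2][2] = 4 + -5 = -1) = -1 (attained at k = 2)
  C[1][0] = min over k of (A[1][0] + B[0][0] = 4 + 4 = 8, A[1][1] + B[1][0] = 4 + 9 = 13, A[1][2] + B[2][0] = 3 + 10 = 13) = 8 (attained at k = 0)
  C[1][1] = min over k of (A[1][0] + B[0][1] = 4 + 7 = 11, A[1][1] + B[1][1] = 4 + -2 = 2, A[1][2] + B[2][1] = 3 + 0 = 3) = 2 (attained at k = 1)
  C[1][2] = min over k of (A[1][0] + B[0][2] = 4 + -1 = 3, A[1][1] + B[1][2] = 4 + -2 = 2, A[1][2] + B[2][2] = 3 + -5 = -2) = -2 (attained at k = 2)
  C[2][0] = min over k of (A[2][0] + B[0][0] = -3 + 4 = 1, A[2][1] + B[1][0] = 1 + 9 = 10, A[2][2] + B[2][0] = -4 + 10 = 6) = 1 (attained at k = 0)
  C[2][1] = min over k of (A[2][0] + B[0][1] = -3 + 7 = 4, A[2][1] + B[1][1] = 1 + -2 = -1, A[2][2] + B[2][1] = -4 + 0 = -4) = -4 (attained at k = 2)
  C[2][2] = min over k of (A[2][0] + B[0][2] = -3 + -1 = -4, A[2][1] + B[1][2] = 1 + -2 = -1, A[2][2] + B[2][2] = -4 + -5 = -9) = -9 (attained at k = 2)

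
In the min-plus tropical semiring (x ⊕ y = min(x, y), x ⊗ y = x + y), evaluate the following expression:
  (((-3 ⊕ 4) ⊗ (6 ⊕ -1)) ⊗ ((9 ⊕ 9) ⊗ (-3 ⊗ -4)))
(((-3 ⊕ 4) ⊗ (6 ⊕ -1)) ⊗ ((9 ⊕ 9) ⊗ (-3 ⊗ -4))) = -2

Expand innermost to outermost. Recall ⊕ takes the minimum of its arguments and ⊗ takes their sum. Working out the expression (((-3 ⊕ 4) ⊗ (6 ⊕ -1)) ⊗ ((9 ⊕ 9) ⊗ (-3 ⊗ -4))) gives -2.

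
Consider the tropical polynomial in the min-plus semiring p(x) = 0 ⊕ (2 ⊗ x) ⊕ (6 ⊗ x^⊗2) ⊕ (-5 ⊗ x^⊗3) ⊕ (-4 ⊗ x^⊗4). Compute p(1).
p(1) = -2

A tropical monomial a ⊗ x^⊗i evaluates to a + i · x. Evaluating each term at x = 1:
  Term 0 contributes 0 + 0 · 1 = 0
  Term 1 contributes 2 + 1 · 1 = 3
  Term 2 contributes 6 + 2 · 1 = 8
  Term 3 contributes -5 + 3 · 1 = -2
  Term 4 contributes -4 + 4 · 1 = 0
p(1) = ⊕ of these = min[0, 3, 8, -2, 0] = -2.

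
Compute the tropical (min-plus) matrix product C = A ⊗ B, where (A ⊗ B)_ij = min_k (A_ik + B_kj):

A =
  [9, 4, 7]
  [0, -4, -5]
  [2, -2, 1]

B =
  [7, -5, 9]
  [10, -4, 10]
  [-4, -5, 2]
A ⊗ B =
  [3, 0, 9]
  [-9, -10, -3]
  [-3, -6, 3]

Apply the min-plus product entry-by-entry:
  C[0][0] = min over k of (A[0][0] + B[0][0] = 9 + 7 = 16, A[0][1] + B[1][0] = 4 + 10 = 14, A[0][2] + B[2][0] = 7 + -4 = 3) = 3 (attained at k = 2)
  C[0][1] = min over k of (A[0][0] + B[0][1] = 9 + -5 = 4, A[0][1] + B[1][1] = 4 + -4 = 0, A[0][2] + B[2][1] = 7 + -5 = 2) = 0 (attained at k = 1)
  C[0][2] = min over k of (A[0][0] + B[0][2] = 9 + 9 = 18, A[0][1] + B[1][2] = 4 + 10 = 14, A[0][2] + B[2][2] = 7 + 2 = 9) = 9 (attained at k = 2)
  C[1][0] = min over k of (A[1][0] + B[0][0] = 0 + 7 = 7, A[1][1] + B[1][0] = -4 + 10 = 6, A[1][2] + B[2][0] = -5 + -4 = -9) = -9 (attained at k = 2)
  C[1][1] = min over k of (A[1][0] + B[0][1] = 0 + -5 = -5, A[1][1] + B[1][1] = -4 + -4 = -8, A[1][2] + B[2][1] = -5 + -5 = -10) = -10 (attained at k = 2)
  C[1][2] = min over k of (A[1][0] + B[0][2] = 0 + 9 = 9, A[1][1] + B[1][2] = -4 + 10 = 6, A[1][2] + B[2][2] = -5 + 2 = -3) = -3 (attained at k = 2)
  C[2][0] = min over k of (A[2][0] + B[0][0] = 2 + 7 = 9, A[2][1] + B[1][0] = -2 + 10 = 8, A[2][2] + B[2][0] = 1 + -4 = -3) = -3 (attained at k = 2)
  C[2][1] = min over k of (A[2][0] + B[0][1] = 2 + -5 = -3, A[2][1] + B[1][1] = -2 + -4 = -6, A[2][2] + B[2][1] = 1 + -5 = -4) = -6 (attained at k = 1)
  C[2][2] = min over k of (A[2][0] + B[0][2] = 2 + 9 = 11, A[2][1] + B[1][2] = -2 + 10 = 8, A[2][2] + B[2][2] = 1 + 2 = 3) = 3 (attained at k = 2)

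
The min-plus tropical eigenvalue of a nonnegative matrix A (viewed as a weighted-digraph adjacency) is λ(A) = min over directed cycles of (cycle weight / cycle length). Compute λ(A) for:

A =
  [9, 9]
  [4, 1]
λ(A) = 1

Enumerate directed cycles and compute their means (weight / length). Sample:
  cycle 0 → 0: weight = 9, length = 1, mean = 9/1 ≈ 9.000
  cycle 1 → 1: weight = 1, length = 1, mean = 1/1 ≈ 1.000
  cycle 0 → 1 → 0: weight = 13, length = 2, mean = 13/2 ≈ 6.500
  cycle 1 → 0 → 1: weight = 13, length = 2, mean = 13/2 ≈ 6.500
Minimum mean = 1.000, attained e.g. along the cycle 1 → 1 with weight 1 and length 1. So λ(A) = 1/1 = 1.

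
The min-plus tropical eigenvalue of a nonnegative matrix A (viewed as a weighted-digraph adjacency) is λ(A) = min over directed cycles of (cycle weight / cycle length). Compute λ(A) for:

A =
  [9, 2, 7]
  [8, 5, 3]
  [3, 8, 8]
λ(A) = 8/3

Enumerate directed cycles and compute their means (weight / length). Sample:
  cycle 0 → 0: weight = 9, length = 1, mean = 9/1 ≈ 9.000
  cycle 1 → 1: weight = 5, length = 1, mean = 5/1 ≈ 5.000
  cycle 2 → 2: weight = 8, length = 1, mean = 8/1 ≈ 8.000
  cycle 0 → 1 → 0: weight = 10, length = 2, mean = 10/2 ≈ 5.000
  cycle 0 → 2 → 0: weight = 10, length = 2, mean = 10/2 ≈ 5.000
  cycle 1 → 0 → 1: weight = 10, length = 2, mean = 10/2 ≈ 5.000
Minimum mean = 2.667, attained e.g. along the cycle 0 → 1 → 2 → 0 with weight 8 and length 3. So λ(A) = 8/3 = 8/3.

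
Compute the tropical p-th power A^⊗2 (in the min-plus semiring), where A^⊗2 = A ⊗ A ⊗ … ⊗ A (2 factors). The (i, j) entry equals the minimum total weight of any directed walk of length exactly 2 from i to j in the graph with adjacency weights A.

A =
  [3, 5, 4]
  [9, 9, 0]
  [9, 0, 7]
A^⊗2 =
  [6, 4, 5]
  [9, 0, 7]
  [9, 7, 0]

Each entry (A^⊗2)_ij equals the minimum over all length-2 walks i = v_0 → v_1 → … → v_2 = j of Σ_t A[v_t][v_{t+1}]. For example, for (i, j) = (0, 2) we minimise over 3 possible intermediate vertex sequences; the minimum is 5, attained along the walk 0 → 1 → 2.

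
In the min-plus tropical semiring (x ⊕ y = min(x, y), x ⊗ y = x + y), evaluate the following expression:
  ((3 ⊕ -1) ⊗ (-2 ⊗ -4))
((3 ⊕ -1) ⊗ (-2 ⊗ -4)) = -7

Expand innermost to outermost. Recall ⊕ takes the minimum of its arguments and ⊗ takes their sum. Working out the expression ((3 ⊕ -1) ⊗ (-2 ⊗ -4)) gives -7.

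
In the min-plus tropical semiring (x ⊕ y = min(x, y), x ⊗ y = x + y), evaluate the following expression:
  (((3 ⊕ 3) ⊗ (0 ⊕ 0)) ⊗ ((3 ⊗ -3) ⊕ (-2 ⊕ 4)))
(((3 ⊕ 3) ⊗ (0 ⊕ 0)) ⊗ ((3 ⊗ -3) ⊕ (-2 ⊕ 4))) = 1

Expand innermost to outermost. Recall ⊕ takes the minimum of its arguments and ⊗ takes their sum. Working out the expression (((3 ⊕ 3) ⊗ (0 ⊕ 0)) ⊗ ((3 ⊗ -3) ⊕ (-2 ⊕ 4))) gives 1.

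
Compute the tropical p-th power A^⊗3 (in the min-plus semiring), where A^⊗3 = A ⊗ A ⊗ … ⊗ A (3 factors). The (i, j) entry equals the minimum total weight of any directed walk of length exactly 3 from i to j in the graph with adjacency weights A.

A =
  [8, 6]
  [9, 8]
A^⊗3 =
  [23, 21]
  [24, 23]

Each entry (A^⊗3)_ij equals the minimum over all length-3 walks i = v_0 → v_1 → … → v_3 = j of Σ_t A[v_t][v_{t+1}]. For example, for (i, j) = (0, 1) we minimise over 4 possible intermediate vertex sequences; the minimum is 21, attained along the walk 0 → 1 → 0 → 1.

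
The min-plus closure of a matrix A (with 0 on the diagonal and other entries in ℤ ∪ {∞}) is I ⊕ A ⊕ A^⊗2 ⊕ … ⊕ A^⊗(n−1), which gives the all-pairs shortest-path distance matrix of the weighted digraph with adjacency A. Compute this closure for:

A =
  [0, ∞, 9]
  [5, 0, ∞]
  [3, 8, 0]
Closure =
  [0, 17, 9]
  [5, 0, 14]
  [3, 8, 0]

This is the Floyd-Warshall all-pairs shortest-path computation. For each intermediate vertex k = 0, 1, …, 2, update dist[i][j] ← min(dist[i][j], dist[i][k] + dist[k][j]). The final matrix gives, for each (i, j), the minimum total weight of any directed path from i to j (possibly empty when i = j).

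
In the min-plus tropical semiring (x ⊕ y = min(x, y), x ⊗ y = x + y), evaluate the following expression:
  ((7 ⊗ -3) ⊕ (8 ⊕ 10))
((7 ⊗ -3) ⊕ (8 ⊕ 10)) = 4

Expand innermost to outermost. Recall ⊕ takes the minimum of its arguments and ⊗ takes their sum. Working out the expression ((7 ⊗ -3) ⊕ (8 ⊕ 10)) gives 4.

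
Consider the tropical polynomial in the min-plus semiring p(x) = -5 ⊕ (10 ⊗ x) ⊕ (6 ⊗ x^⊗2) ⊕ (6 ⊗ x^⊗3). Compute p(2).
p(2) = -5

A tropical monomial a ⊗ x^⊗i evaluates to a + i · x. Evaluating each term at x = 2:
  Term 0 contributes -5 + 0 · 2 = -5
  Term 1 contributes 10 + 1 · 2 = 12
  Term 2 contributes 6 + 2 · 2 = 10
  Term 3 contributes 6 + 3 · 2 = 12
p(2) = ⊕ of these = min[-5, 12, 10, 12] = -5.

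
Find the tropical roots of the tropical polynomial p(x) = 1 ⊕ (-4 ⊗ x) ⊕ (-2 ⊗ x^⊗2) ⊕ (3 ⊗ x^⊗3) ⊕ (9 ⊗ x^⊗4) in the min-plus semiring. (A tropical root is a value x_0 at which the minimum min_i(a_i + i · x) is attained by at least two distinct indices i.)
Roots: {-6, -5, -2, 5}

Each tropical root is a break point of the lower envelope of the lines y = a_i + i · x (there are 5 lines, with slopes 0, 1, ..., 4). Only the lines that attain the minimum somewhere contribute to roots; other lines are dominated. Here the surviving (envelope) indices are i = 4, i = 3, i = 2, i = 1, i = 0.
Intersections between consecutive envelope lines give the roots: for adjacent envelope indices i < j the intersection is x = (a_i − a_j) / (j − i). Reading off the sorted break points: {-6, -5, -2, 5}.
Verification: at each break x_0, at least two indices attain the minimum of min_i(a_i + i · x_0).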